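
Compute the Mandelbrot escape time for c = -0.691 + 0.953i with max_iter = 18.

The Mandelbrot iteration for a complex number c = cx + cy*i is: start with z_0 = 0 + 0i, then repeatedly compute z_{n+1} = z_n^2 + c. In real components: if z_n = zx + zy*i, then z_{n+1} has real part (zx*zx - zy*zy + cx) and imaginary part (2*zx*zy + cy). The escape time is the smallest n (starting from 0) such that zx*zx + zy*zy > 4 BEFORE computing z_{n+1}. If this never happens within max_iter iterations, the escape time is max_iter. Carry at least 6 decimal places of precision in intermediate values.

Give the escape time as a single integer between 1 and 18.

z_0 = 0 + 0i, c = -0.6910 + 0.9530i
Iter 1: z = -0.6910 + 0.9530i, |z|^2 = 1.3857
Iter 2: z = -1.1217 + -0.3640i, |z|^2 = 1.3908
Iter 3: z = 0.4347 + 1.7697i, |z|^2 = 3.3209
Iter 4: z = -3.6339 + 2.4918i, |z|^2 = 19.4141
Escaped at iteration 4

Answer: 4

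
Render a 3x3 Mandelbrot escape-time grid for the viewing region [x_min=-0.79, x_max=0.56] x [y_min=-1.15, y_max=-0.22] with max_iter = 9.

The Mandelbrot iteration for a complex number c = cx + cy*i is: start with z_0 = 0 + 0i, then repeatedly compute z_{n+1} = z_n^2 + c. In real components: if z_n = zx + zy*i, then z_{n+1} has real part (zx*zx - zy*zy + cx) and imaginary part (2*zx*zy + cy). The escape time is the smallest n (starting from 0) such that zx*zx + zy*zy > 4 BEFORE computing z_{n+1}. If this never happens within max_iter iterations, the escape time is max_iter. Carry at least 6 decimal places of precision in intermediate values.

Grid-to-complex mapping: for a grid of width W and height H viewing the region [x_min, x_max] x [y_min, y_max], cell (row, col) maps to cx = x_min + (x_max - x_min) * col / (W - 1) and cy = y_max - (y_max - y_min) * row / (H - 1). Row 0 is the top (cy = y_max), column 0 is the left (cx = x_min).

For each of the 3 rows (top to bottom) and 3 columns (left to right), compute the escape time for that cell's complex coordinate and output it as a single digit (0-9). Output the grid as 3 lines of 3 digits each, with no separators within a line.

(row=0, col=0): c = -0.7900 + -0.2200i → escape time 9
(row=0, col=1): c = -0.1150 + -0.2200i → escape time 9
(row=0, col=2): c = 0.5600 + -0.2200i → escape time 4
(row=1, col=0): c = -0.7900 + -0.6850i → escape time 4
(row=1, col=1): c = -0.1150 + -0.6850i → escape time 9
(row=1, col=2): c = 0.5600 + -0.6850i → escape time 3
(row=2, col=0): c = -0.7900 + -1.1500i → escape time 3
(row=2, col=1): c = -0.1150 + -1.1500i → escape time 4
(row=2, col=2): c = 0.5600 + -1.1500i → escape time 2

Answer: 994
493
342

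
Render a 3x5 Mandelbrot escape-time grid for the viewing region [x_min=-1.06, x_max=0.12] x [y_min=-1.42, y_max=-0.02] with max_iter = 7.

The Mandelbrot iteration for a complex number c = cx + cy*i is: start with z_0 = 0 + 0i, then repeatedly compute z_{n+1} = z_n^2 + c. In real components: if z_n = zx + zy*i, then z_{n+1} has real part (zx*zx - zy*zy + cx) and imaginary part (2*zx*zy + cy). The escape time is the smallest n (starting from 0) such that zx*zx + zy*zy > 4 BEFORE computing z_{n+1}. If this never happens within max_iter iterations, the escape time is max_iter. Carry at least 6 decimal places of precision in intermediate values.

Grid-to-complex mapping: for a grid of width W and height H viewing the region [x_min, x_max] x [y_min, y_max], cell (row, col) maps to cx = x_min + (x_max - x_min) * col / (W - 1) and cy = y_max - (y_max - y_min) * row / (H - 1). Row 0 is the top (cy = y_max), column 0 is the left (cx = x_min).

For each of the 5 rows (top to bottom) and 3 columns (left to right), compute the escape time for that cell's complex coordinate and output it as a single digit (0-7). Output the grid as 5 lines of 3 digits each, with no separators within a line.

Answer: 777
777
377
344
222

Derivation:
(row=0, col=0): c = -1.0600 + -0.0200i → escape time 7
(row=0, col=1): c = -0.4700 + -0.0200i → escape time 7
(row=0, col=2): c = 0.1200 + -0.0200i → escape time 7
(row=1, col=0): c = -1.0600 + -0.3700i → escape time 7
(row=1, col=1): c = -0.4700 + -0.3700i → escape time 7
(row=1, col=2): c = 0.1200 + -0.3700i → escape time 7
(row=2, col=0): c = -1.0600 + -0.7200i → escape time 3
(row=2, col=1): c = -0.4700 + -0.7200i → escape time 7
(row=2, col=2): c = 0.1200 + -0.7200i → escape time 7
(row=3, col=0): c = -1.0600 + -1.0700i → escape time 3
(row=3, col=1): c = -0.4700 + -1.0700i → escape time 4
(row=3, col=2): c = 0.1200 + -1.0700i → escape time 4
(row=4, col=0): c = -1.0600 + -1.4200i → escape time 2
(row=4, col=1): c = -0.4700 + -1.4200i → escape time 2
(row=4, col=2): c = 0.1200 + -1.4200i → escape time 2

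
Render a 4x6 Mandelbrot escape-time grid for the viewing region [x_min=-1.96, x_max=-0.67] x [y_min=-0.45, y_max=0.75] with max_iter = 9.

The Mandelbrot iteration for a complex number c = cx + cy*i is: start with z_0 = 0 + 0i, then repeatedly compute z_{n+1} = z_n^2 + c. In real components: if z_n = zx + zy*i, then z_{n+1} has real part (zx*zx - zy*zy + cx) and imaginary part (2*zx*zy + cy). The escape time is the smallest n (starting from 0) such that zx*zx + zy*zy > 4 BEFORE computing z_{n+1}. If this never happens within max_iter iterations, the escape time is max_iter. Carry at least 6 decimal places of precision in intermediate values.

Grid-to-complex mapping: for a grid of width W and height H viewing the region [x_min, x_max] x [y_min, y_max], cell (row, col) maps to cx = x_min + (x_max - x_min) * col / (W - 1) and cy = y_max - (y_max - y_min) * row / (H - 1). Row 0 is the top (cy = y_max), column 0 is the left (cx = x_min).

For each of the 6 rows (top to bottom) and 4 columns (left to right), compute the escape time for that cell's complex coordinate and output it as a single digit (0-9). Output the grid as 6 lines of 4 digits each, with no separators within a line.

Answer: 1334
1358
3599
5999
3599
1359

Derivation:
(row=0, col=0): c = -1.9600 + 0.7500i → escape time 1
(row=0, col=1): c = -1.5300 + 0.7500i → escape time 3
(row=0, col=2): c = -1.1000 + 0.7500i → escape time 3
(row=0, col=3): c = -0.6700 + 0.7500i → escape time 4
(row=1, col=0): c = -1.9600 + 0.5100i → escape time 1
(row=1, col=1): c = -1.5300 + 0.5100i → escape time 3
(row=1, col=2): c = -1.1000 + 0.5100i → escape time 5
(row=1, col=3): c = -0.6700 + 0.5100i → escape time 8
(row=2, col=0): c = -1.9600 + 0.2700i → escape time 3
(row=2, col=1): c = -1.5300 + 0.2700i → escape time 5
(row=2, col=2): c = -1.1000 + 0.2700i → escape time 9
(row=2, col=3): c = -0.6700 + 0.2700i → escape time 9
(row=3, col=0): c = -1.9600 + 0.0300i → escape time 5
(row=3, col=1): c = -1.5300 + 0.0300i → escape time 9
(row=3, col=2): c = -1.1000 + 0.0300i → escape time 9
(row=3, col=3): c = -0.6700 + 0.0300i → escape time 9
(row=4, col=0): c = -1.9600 + -0.2100i → escape time 3
(row=4, col=1): c = -1.5300 + -0.2100i → escape time 5
(row=4, col=2): c = -1.1000 + -0.2100i → escape time 9
(row=4, col=3): c = -0.6700 + -0.2100i → escape time 9
(row=5, col=0): c = -1.9600 + -0.4500i → escape time 1
(row=5, col=1): c = -1.5300 + -0.4500i → escape time 3
(row=5, col=2): c = -1.1000 + -0.4500i → escape time 5
(row=5, col=3): c = -0.6700 + -0.4500i → escape time 9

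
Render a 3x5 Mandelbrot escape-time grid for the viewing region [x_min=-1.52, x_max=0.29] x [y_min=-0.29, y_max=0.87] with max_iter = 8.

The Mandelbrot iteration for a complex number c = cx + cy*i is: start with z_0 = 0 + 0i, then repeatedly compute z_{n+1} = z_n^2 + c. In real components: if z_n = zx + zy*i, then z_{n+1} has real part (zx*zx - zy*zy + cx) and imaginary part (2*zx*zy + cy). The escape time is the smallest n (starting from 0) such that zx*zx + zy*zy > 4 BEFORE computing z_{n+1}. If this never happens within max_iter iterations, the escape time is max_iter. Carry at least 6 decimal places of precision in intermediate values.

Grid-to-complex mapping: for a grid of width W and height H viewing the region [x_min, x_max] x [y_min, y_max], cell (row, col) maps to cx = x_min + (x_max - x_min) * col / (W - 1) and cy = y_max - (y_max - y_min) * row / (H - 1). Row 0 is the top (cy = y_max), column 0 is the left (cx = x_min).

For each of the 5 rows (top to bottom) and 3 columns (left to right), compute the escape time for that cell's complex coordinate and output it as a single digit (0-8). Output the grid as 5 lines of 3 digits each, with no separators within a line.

(row=0, col=0): c = -1.5200 + 0.8700i → escape time 3
(row=0, col=1): c = -0.6150 + 0.8700i → escape time 4
(row=0, col=2): c = 0.2900 + 0.8700i → escape time 4
(row=1, col=0): c = -1.5200 + 0.5800i → escape time 3
(row=1, col=1): c = -0.6150 + 0.5800i → escape time 8
(row=1, col=2): c = 0.2900 + 0.5800i → escape time 8
(row=2, col=0): c = -1.5200 + 0.2900i → escape time 5
(row=2, col=1): c = -0.6150 + 0.2900i → escape time 8
(row=2, col=2): c = 0.2900 + 0.2900i → escape time 8
(row=3, col=0): c = -1.5200 + 0.0000i → escape time 8
(row=3, col=1): c = -0.6150 + 0.0000i → escape time 8
(row=3, col=2): c = 0.2900 + 0.0000i → escape time 8
(row=4, col=0): c = -1.5200 + -0.2900i → escape time 5
(row=4, col=1): c = -0.6150 + -0.2900i → escape time 8
(row=4, col=2): c = 0.2900 + -0.2900i → escape time 8

Answer: 344
388
588
888
588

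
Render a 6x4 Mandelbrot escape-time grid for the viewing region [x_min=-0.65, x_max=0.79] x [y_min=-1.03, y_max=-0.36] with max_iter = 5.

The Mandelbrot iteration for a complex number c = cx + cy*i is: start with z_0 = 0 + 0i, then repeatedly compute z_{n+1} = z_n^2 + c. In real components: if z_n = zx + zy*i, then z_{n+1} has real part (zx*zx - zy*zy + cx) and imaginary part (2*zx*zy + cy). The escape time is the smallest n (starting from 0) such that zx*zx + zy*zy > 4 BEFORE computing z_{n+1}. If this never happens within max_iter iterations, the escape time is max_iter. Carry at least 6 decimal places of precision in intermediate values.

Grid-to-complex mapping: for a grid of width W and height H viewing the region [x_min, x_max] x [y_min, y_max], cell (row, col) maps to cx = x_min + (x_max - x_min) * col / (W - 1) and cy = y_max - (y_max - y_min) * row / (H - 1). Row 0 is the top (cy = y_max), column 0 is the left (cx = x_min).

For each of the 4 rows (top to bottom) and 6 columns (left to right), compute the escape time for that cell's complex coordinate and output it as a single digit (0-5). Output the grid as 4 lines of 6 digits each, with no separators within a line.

(row=0, col=0): c = -0.6500 + -0.3600i → escape time 5
(row=0, col=1): c = -0.3620 + -0.3600i → escape time 5
(row=0, col=2): c = -0.0740 + -0.3600i → escape time 5
(row=0, col=3): c = 0.2140 + -0.3600i → escape time 5
(row=0, col=4): c = 0.5020 + -0.3600i → escape time 5
(row=0, col=5): c = 0.7900 + -0.3600i → escape time 3
(row=1, col=0): c = -0.6500 + -0.5833i → escape time 5
(row=1, col=1): c = -0.3620 + -0.5833i → escape time 5
(row=1, col=2): c = -0.0740 + -0.5833i → escape time 5
(row=1, col=3): c = 0.2140 + -0.5833i → escape time 5
(row=1, col=4): c = 0.5020 + -0.5833i → escape time 4
(row=1, col=5): c = 0.7900 + -0.5833i → escape time 3
(row=2, col=0): c = -0.6500 + -0.8067i → escape time 4
(row=2, col=1): c = -0.3620 + -0.8067i → escape time 5
(row=2, col=2): c = -0.0740 + -0.8067i → escape time 5
(row=2, col=3): c = 0.2140 + -0.8067i → escape time 5
(row=2, col=4): c = 0.5020 + -0.8067i → escape time 3
(row=2, col=5): c = 0.7900 + -0.8067i → escape time 2
(row=3, col=0): c = -0.6500 + -1.0300i → escape time 3
(row=3, col=1): c = -0.3620 + -1.0300i → escape time 4
(row=3, col=2): c = -0.0740 + -1.0300i → escape time 5
(row=3, col=3): c = 0.2140 + -1.0300i → escape time 4
(row=3, col=4): c = 0.5020 + -1.0300i → escape time 2
(row=3, col=5): c = 0.7900 + -1.0300i → escape time 2

Answer: 555553
555543
455532
345422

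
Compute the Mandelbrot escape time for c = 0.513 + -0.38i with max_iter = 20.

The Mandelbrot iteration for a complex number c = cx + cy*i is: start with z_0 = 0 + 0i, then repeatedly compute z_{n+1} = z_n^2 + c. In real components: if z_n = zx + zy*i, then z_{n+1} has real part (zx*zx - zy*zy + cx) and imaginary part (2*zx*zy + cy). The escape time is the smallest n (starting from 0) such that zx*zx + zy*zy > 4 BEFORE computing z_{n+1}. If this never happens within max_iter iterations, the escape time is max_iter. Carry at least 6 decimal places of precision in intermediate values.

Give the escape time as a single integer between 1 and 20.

z_0 = 0 + 0i, c = 0.5130 + -0.3800i
Iter 1: z = 0.5130 + -0.3800i, |z|^2 = 0.4076
Iter 2: z = 0.6318 + -0.7699i, |z|^2 = 0.9918
Iter 3: z = 0.3194 + -1.3528i, |z|^2 = 1.9320
Iter 4: z = -1.2150 + -1.2442i, |z|^2 = 3.0242
Iter 5: z = 0.4411 + 2.6433i, |z|^2 = 7.1817
Escaped at iteration 5

Answer: 5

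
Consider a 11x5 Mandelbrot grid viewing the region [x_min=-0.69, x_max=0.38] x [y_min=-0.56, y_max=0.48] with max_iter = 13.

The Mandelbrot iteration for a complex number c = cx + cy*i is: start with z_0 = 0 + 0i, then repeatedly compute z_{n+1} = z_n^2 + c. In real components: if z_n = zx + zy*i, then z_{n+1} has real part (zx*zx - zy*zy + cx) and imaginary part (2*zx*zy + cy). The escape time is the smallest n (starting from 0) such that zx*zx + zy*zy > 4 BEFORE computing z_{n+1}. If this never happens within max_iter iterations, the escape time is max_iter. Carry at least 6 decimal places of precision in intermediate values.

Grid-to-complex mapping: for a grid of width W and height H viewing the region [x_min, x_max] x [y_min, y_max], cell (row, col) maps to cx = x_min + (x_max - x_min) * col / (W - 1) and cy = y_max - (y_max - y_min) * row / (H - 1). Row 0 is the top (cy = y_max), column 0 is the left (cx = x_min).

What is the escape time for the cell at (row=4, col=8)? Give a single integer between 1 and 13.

z_0 = 0 + 0i, c = 0.1660 + -0.5600i
Iter 1: z = 0.1660 + -0.5600i, |z|^2 = 0.3412
Iter 2: z = -0.1200 + -0.7459i, |z|^2 = 0.5708
Iter 3: z = -0.3760 + -0.3809i, |z|^2 = 0.2865
Iter 4: z = 0.1623 + -0.2736i, |z|^2 = 0.1012
Iter 5: z = 0.1175 + -0.6488i, |z|^2 = 0.4347
Iter 6: z = -0.2411 + -0.7125i, |z|^2 = 0.5657
Iter 7: z = -0.2835 + -0.2164i, |z|^2 = 0.1272
Iter 8: z = 0.1995 + -0.4373i, |z|^2 = 0.2310
Iter 9: z = 0.0146 + -0.7345i, |z|^2 = 0.5397
Iter 10: z = -0.3733 + -0.5814i, |z|^2 = 0.4774
Iter 11: z = -0.0327 + -0.1260i, |z|^2 = 0.0169
Iter 12: z = 0.1512 + -0.5518i, |z|^2 = 0.3273

Answer: 13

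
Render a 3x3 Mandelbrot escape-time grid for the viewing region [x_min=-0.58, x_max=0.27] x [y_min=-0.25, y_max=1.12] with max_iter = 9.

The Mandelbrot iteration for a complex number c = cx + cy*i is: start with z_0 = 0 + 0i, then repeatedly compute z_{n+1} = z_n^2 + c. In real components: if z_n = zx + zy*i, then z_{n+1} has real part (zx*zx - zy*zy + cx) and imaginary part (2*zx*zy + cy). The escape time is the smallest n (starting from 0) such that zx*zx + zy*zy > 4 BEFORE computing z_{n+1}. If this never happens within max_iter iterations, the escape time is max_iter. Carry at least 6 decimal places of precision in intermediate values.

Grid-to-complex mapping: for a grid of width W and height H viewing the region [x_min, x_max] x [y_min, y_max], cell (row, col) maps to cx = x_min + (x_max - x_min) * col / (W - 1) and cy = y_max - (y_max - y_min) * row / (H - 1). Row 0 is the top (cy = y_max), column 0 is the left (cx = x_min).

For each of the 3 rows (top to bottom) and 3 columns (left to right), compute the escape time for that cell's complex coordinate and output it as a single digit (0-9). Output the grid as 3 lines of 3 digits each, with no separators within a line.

Answer: 363
999
999

Derivation:
(row=0, col=0): c = -0.5800 + 1.1200i → escape time 3
(row=0, col=1): c = -0.1550 + 1.1200i → escape time 6
(row=0, col=2): c = 0.2700 + 1.1200i → escape time 3
(row=1, col=0): c = -0.5800 + 0.4350i → escape time 9
(row=1, col=1): c = -0.1550 + 0.4350i → escape time 9
(row=1, col=2): c = 0.2700 + 0.4350i → escape time 9
(row=2, col=0): c = -0.5800 + -0.2500i → escape time 9
(row=2, col=1): c = -0.1550 + -0.2500i → escape time 9
(row=2, col=2): c = 0.2700 + -0.2500i → escape time 9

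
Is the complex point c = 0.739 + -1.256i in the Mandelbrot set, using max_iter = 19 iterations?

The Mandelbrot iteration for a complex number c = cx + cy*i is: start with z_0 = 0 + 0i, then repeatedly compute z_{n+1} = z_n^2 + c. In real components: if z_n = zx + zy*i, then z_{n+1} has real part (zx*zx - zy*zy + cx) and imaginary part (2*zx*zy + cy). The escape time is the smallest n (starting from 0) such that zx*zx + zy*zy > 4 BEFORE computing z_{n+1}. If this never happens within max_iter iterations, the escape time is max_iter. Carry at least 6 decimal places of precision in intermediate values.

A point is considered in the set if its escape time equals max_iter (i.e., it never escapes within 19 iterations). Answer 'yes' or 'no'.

z_0 = 0 + 0i, c = 0.7390 + -1.2560i
Iter 1: z = 0.7390 + -1.2560i, |z|^2 = 2.1237
Iter 2: z = -0.2924 + -3.1124i, |z|^2 = 9.7723
Escaped at iteration 2

Answer: no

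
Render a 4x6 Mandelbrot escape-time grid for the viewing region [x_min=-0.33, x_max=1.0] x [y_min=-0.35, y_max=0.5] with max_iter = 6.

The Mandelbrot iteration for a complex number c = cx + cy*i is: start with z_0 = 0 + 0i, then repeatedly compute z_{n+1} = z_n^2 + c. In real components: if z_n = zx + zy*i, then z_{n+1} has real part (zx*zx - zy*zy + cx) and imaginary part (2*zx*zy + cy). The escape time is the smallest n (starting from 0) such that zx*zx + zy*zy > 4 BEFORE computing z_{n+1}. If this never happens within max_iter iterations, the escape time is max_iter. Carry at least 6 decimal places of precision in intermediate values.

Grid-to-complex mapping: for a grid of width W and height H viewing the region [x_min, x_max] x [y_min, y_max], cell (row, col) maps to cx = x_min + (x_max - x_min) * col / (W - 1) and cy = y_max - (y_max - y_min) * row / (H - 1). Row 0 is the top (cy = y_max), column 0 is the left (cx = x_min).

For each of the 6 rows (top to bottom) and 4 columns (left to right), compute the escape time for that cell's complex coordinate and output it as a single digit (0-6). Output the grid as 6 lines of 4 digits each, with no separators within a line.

Answer: 6642
6642
6642
6642
6642
6642

Derivation:
(row=0, col=0): c = -0.3300 + 0.5000i → escape time 6
(row=0, col=1): c = 0.1133 + 0.5000i → escape time 6
(row=0, col=2): c = 0.5567 + 0.5000i → escape time 4
(row=0, col=3): c = 1.0000 + 0.5000i → escape time 2
(row=1, col=0): c = -0.3300 + 0.3300i → escape time 6
(row=1, col=1): c = 0.1133 + 0.3300i → escape time 6
(row=1, col=2): c = 0.5567 + 0.3300i → escape time 4
(row=1, col=3): c = 1.0000 + 0.3300i → escape time 2
(row=2, col=0): c = -0.3300 + 0.1600i → escape time 6
(row=2, col=1): c = 0.1133 + 0.1600i → escape time 6
(row=2, col=2): c = 0.5567 + 0.1600i → escape time 4
(row=2, col=3): c = 1.0000 + 0.1600i → escape time 2
(row=3, col=0): c = -0.3300 + -0.0100i → escape time 6
(row=3, col=1): c = 0.1133 + -0.0100i → escape time 6
(row=3, col=2): c = 0.5567 + -0.0100i → escape time 4
(row=3, col=3): c = 1.0000 + -0.0100i → escape time 2
(row=4, col=0): c = -0.3300 + -0.1800i → escape time 6
(row=4, col=1): c = 0.1133 + -0.1800i → escape time 6
(row=4, col=2): c = 0.5567 + -0.1800i → escape time 4
(row=4, col=3): c = 1.0000 + -0.1800i → escape time 2
(row=5, col=0): c = -0.3300 + -0.3500i → escape time 6
(row=5, col=1): c = 0.1133 + -0.3500i → escape time 6
(row=5, col=2): c = 0.5567 + -0.3500i → escape time 4
(row=5, col=3): c = 1.0000 + -0.3500i → escape time 2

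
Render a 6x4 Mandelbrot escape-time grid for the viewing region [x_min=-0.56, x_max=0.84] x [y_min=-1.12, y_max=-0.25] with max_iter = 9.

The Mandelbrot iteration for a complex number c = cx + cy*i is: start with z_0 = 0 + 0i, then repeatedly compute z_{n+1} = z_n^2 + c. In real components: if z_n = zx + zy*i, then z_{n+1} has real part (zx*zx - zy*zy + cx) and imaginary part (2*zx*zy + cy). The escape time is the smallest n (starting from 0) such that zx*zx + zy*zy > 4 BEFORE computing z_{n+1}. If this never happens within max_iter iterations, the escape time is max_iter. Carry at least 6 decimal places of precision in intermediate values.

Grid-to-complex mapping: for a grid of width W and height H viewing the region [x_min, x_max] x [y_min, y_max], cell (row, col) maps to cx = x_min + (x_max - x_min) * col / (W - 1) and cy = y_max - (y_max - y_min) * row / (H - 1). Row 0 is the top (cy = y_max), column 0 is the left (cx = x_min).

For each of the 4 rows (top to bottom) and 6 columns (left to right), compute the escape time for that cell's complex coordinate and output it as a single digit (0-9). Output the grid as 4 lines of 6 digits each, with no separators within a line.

(row=0, col=0): c = -0.5600 + -0.2500i → escape time 9
(row=0, col=1): c = -0.2800 + -0.2500i → escape time 9
(row=0, col=2): c = -0.0000 + -0.2500i → escape time 9
(row=0, col=3): c = 0.2800 + -0.2500i → escape time 9
(row=0, col=4): c = 0.5600 + -0.2500i → escape time 4
(row=0, col=5): c = 0.8400 + -0.2500i → escape time 3
(row=1, col=0): c = -0.5600 + -0.5400i → escape time 9
(row=1, col=1): c = -0.2800 + -0.5400i → escape time 9
(row=1, col=2): c = -0.0000 + -0.5400i → escape time 9
(row=1, col=3): c = 0.2800 + -0.5400i → escape time 9
(row=1, col=4): c = 0.5600 + -0.5400i → escape time 4
(row=1, col=5): c = 0.8400 + -0.5400i → escape time 3
(row=2, col=0): c = -0.5600 + -0.8300i → escape time 4
(row=2, col=1): c = -0.2800 + -0.8300i → escape time 9
(row=2, col=2): c = -0.0000 + -0.8300i → escape time 9
(row=2, col=3): c = 0.2800 + -0.8300i → escape time 4
(row=2, col=4): c = 0.5600 + -0.8300i → escape time 3
(row=2, col=5): c = 0.8400 + -0.8300i → escape time 2
(row=3, col=0): c = -0.5600 + -1.1200i → escape time 3
(row=3, col=1): c = -0.2800 + -1.1200i → escape time 4
(row=3, col=2): c = -0.0000 + -1.1200i → escape time 4
(row=3, col=3): c = 0.2800 + -1.1200i → escape time 3
(row=3, col=4): c = 0.5600 + -1.1200i → escape time 2
(row=3, col=5): c = 0.8400 + -1.1200i → escape time 2

Answer: 999943
999943
499432
344322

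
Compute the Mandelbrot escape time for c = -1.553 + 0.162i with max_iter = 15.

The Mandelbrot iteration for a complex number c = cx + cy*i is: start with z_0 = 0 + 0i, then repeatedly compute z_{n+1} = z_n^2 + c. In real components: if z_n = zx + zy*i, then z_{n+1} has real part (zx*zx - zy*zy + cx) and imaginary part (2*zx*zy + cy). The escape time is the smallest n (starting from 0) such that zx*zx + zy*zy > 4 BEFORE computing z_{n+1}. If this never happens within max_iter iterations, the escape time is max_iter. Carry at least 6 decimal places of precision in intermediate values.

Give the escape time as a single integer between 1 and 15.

z_0 = 0 + 0i, c = -1.5530 + 0.1620i
Iter 1: z = -1.5530 + 0.1620i, |z|^2 = 2.4381
Iter 2: z = 0.8326 + -0.3412i, |z|^2 = 0.8096
Iter 3: z = -0.9762 + -0.4061i, |z|^2 = 1.1179
Iter 4: z = -0.7649 + 0.9549i, |z|^2 = 1.4969
Iter 5: z = -1.8798 + -1.2988i, |z|^2 = 5.2203
Escaped at iteration 5

Answer: 5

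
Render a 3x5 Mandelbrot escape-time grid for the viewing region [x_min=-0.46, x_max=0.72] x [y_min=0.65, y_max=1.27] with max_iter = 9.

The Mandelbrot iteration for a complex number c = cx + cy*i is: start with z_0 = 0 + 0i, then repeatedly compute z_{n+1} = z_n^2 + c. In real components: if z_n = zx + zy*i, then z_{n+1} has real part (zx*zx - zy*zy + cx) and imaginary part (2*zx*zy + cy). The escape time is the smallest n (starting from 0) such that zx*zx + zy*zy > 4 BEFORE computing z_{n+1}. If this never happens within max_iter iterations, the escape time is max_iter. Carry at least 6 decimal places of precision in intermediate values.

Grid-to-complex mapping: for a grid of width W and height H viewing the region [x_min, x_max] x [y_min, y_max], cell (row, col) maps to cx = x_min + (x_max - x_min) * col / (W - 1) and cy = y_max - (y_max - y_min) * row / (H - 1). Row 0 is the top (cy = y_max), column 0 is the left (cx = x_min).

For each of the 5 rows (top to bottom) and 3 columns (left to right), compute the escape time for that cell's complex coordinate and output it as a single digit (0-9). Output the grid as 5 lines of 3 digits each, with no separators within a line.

Answer: 322
432
442
652
993

Derivation:
(row=0, col=0): c = -0.4600 + 1.2700i → escape time 3
(row=0, col=1): c = 0.1300 + 1.2700i → escape time 2
(row=0, col=2): c = 0.7200 + 1.2700i → escape time 2
(row=1, col=0): c = -0.4600 + 1.1150i → escape time 4
(row=1, col=1): c = 0.1300 + 1.1150i → escape time 3
(row=1, col=2): c = 0.7200 + 1.1150i → escape time 2
(row=2, col=0): c = -0.4600 + 0.9600i → escape time 4
(row=2, col=1): c = 0.1300 + 0.9600i → escape time 4
(row=2, col=2): c = 0.7200 + 0.9600i → escape time 2
(row=3, col=0): c = -0.4600 + 0.8050i → escape time 6
(row=3, col=1): c = 0.1300 + 0.8050i → escape time 5
(row=3, col=2): c = 0.7200 + 0.8050i → escape time 2
(row=4, col=0): c = -0.4600 + 0.6500i → escape time 9
(row=4, col=1): c = 0.1300 + 0.6500i → escape time 9
(row=4, col=2): c = 0.7200 + 0.6500i → escape time 3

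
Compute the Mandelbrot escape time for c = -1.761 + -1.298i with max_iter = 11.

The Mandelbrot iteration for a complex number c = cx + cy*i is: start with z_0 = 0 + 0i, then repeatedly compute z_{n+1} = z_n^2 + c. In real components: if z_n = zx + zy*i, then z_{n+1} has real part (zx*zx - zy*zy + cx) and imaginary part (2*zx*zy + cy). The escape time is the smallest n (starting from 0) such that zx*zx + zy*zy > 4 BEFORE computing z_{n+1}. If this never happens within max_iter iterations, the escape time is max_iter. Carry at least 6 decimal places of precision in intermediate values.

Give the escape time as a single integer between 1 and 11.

Answer: 1

Derivation:
z_0 = 0 + 0i, c = -1.7610 + -1.2980i
Iter 1: z = -1.7610 + -1.2980i, |z|^2 = 4.7859
Escaped at iteration 1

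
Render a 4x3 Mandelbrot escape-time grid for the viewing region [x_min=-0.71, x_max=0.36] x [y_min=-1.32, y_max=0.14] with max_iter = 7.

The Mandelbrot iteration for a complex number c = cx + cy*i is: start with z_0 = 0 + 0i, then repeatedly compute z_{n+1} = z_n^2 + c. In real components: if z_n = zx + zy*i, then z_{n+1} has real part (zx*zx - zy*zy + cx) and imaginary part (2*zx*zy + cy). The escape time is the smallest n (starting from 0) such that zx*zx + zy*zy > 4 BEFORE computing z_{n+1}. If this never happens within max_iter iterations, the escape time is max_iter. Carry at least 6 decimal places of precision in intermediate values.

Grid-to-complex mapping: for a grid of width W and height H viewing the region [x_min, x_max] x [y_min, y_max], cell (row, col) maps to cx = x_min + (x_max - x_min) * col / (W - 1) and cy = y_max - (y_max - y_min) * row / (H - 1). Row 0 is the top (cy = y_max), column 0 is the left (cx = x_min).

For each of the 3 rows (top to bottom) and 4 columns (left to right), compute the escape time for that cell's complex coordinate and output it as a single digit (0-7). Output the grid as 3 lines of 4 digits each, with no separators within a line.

Answer: 7777
6777
2222

Derivation:
(row=0, col=0): c = -0.7100 + 0.1400i → escape time 7
(row=0, col=1): c = -0.3533 + 0.1400i → escape time 7
(row=0, col=2): c = 0.0033 + 0.1400i → escape time 7
(row=0, col=3): c = 0.3600 + 0.1400i → escape time 7
(row=1, col=0): c = -0.7100 + -0.5900i → escape time 6
(row=1, col=1): c = -0.3533 + -0.5900i → escape time 7
(row=1, col=2): c = 0.0033 + -0.5900i → escape time 7
(row=1, col=3): c = 0.3600 + -0.5900i → escape time 7
(row=2, col=0): c = -0.7100 + -1.3200i → escape time 2
(row=2, col=1): c = -0.3533 + -1.3200i → escape time 2
(row=2, col=2): c = 0.0033 + -1.3200i → escape time 2
(row=2, col=3): c = 0.3600 + -1.3200i → escape time 2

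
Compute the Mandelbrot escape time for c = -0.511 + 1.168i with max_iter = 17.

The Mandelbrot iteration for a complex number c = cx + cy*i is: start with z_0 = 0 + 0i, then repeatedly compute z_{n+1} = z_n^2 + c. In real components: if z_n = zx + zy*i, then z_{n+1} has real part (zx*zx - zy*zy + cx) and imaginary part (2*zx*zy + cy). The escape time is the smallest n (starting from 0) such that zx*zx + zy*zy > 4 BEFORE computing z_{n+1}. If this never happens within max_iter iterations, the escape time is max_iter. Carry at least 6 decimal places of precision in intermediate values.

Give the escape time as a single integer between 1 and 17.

z_0 = 0 + 0i, c = -0.5110 + 1.1680i
Iter 1: z = -0.5110 + 1.1680i, |z|^2 = 1.6253
Iter 2: z = -1.6141 + -0.0257i, |z|^2 = 2.6060
Iter 3: z = 2.0937 + 1.2510i, |z|^2 = 5.9483
Escaped at iteration 3

Answer: 3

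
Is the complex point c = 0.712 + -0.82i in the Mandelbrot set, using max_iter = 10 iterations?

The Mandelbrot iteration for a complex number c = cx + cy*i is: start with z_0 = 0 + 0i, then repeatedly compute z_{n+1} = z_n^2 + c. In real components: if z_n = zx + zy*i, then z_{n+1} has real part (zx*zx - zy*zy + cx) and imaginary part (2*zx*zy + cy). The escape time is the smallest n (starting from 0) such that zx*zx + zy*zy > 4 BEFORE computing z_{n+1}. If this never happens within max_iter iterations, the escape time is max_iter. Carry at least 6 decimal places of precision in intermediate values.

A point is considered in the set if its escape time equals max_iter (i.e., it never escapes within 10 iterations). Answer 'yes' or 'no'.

Answer: no

Derivation:
z_0 = 0 + 0i, c = 0.7120 + -0.8200i
Iter 1: z = 0.7120 + -0.8200i, |z|^2 = 1.1793
Iter 2: z = 0.5465 + -1.9877i, |z|^2 = 4.2496
Escaped at iteration 2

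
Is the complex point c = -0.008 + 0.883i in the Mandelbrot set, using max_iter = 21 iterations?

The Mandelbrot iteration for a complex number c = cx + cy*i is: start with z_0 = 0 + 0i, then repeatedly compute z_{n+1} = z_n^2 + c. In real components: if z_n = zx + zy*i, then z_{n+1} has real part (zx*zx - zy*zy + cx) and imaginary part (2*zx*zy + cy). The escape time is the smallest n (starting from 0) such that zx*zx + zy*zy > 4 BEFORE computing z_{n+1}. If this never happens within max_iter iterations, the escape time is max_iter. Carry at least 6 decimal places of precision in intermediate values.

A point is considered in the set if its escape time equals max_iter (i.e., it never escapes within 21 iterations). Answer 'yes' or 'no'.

z_0 = 0 + 0i, c = -0.0080 + 0.8830i
Iter 1: z = -0.0080 + 0.8830i, |z|^2 = 0.7798
Iter 2: z = -0.7876 + 0.8689i, |z|^2 = 1.3753
Iter 3: z = -0.1426 + -0.4857i, |z|^2 = 0.2562
Iter 4: z = -0.2236 + 1.0215i, |z|^2 = 1.0935
Iter 5: z = -1.0015 + 0.4263i, |z|^2 = 1.1847
Iter 6: z = 0.8133 + 0.0292i, |z|^2 = 0.6623
Iter 7: z = 0.6526 + 0.9305i, |z|^2 = 1.2918
Iter 8: z = -0.4480 + 2.0975i, |z|^2 = 4.6002
Escaped at iteration 8

Answer: no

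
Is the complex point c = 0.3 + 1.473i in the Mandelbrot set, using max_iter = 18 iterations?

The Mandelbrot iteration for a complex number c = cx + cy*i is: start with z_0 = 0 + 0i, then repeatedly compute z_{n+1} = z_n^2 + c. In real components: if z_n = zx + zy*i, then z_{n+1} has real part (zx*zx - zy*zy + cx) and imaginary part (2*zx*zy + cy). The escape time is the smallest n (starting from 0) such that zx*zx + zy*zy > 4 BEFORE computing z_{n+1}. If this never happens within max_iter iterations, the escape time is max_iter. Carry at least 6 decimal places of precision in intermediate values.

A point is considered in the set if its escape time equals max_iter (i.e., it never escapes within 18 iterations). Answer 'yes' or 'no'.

Answer: no

Derivation:
z_0 = 0 + 0i, c = 0.3000 + 1.4730i
Iter 1: z = 0.3000 + 1.4730i, |z|^2 = 2.2597
Iter 2: z = -1.7797 + 2.3568i, |z|^2 = 8.7219
Escaped at iteration 2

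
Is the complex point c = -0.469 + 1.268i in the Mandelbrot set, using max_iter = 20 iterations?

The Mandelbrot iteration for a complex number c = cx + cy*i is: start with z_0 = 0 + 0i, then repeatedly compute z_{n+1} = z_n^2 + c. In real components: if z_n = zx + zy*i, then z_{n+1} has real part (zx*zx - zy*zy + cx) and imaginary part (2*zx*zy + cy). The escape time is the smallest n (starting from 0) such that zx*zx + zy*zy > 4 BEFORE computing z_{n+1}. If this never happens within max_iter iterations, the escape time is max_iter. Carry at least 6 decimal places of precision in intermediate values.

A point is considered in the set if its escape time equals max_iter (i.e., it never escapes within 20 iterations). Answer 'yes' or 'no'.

z_0 = 0 + 0i, c = -0.4690 + 1.2680i
Iter 1: z = -0.4690 + 1.2680i, |z|^2 = 1.8278
Iter 2: z = -1.8569 + 0.0786i, |z|^2 = 3.4541
Iter 3: z = 2.9728 + 0.9760i, |z|^2 = 9.7900
Escaped at iteration 3

Answer: no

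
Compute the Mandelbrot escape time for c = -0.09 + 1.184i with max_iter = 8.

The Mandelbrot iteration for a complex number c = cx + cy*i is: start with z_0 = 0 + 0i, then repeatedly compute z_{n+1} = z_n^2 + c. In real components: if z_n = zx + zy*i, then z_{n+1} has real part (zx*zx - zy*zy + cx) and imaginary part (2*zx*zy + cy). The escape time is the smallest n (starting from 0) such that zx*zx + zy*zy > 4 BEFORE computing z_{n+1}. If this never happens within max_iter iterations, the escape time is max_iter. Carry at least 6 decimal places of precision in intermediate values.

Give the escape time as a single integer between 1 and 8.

Answer: 3

Derivation:
z_0 = 0 + 0i, c = -0.0900 + 1.1840i
Iter 1: z = -0.0900 + 1.1840i, |z|^2 = 1.4100
Iter 2: z = -1.4838 + 0.9709i, |z|^2 = 3.1441
Iter 3: z = 1.1689 + -1.6971i, |z|^2 = 4.2465
Escaped at iteration 3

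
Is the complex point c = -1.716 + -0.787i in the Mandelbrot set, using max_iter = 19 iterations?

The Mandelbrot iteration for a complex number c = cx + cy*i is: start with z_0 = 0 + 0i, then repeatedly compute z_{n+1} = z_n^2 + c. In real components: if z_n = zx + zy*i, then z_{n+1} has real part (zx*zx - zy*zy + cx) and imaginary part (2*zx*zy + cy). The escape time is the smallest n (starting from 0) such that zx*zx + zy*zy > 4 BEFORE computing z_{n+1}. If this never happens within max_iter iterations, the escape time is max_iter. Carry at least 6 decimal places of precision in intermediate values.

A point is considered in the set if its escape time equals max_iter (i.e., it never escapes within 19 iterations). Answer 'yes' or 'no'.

z_0 = 0 + 0i, c = -1.7160 + -0.7870i
Iter 1: z = -1.7160 + -0.7870i, |z|^2 = 3.5640
Iter 2: z = 0.6093 + 1.9140i, |z|^2 = 4.0346
Escaped at iteration 2

Answer: no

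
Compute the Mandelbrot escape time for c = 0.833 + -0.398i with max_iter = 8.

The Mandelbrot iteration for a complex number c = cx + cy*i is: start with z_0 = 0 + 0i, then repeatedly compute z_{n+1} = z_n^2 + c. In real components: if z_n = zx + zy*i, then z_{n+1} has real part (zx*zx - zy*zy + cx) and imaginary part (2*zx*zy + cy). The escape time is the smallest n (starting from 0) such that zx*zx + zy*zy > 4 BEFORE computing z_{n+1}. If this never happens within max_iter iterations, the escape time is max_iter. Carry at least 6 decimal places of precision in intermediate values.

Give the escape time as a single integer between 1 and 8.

Answer: 3

Derivation:
z_0 = 0 + 0i, c = 0.8330 + -0.3980i
Iter 1: z = 0.8330 + -0.3980i, |z|^2 = 0.8523
Iter 2: z = 1.3685 + -1.0611i, |z|^2 = 2.9986
Iter 3: z = 1.5799 + -3.3021i, |z|^2 = 13.4000
Escaped at iteration 3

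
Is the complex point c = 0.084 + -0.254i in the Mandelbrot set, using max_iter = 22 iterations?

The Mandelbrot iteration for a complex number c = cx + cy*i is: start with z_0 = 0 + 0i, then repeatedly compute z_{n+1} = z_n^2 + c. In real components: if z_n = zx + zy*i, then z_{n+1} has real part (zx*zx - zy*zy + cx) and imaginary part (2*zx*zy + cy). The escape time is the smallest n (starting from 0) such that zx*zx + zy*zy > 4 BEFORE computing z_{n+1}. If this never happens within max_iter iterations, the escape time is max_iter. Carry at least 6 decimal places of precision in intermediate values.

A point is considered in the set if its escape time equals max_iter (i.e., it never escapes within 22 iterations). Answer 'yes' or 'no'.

Answer: yes

Derivation:
z_0 = 0 + 0i, c = 0.0840 + -0.2540i
Iter 1: z = 0.0840 + -0.2540i, |z|^2 = 0.0716
Iter 2: z = 0.0265 + -0.2967i, |z|^2 = 0.0887
Iter 3: z = -0.0033 + -0.2697i, |z|^2 = 0.0728
Iter 4: z = 0.0112 + -0.2522i, |z|^2 = 0.0637
Iter 5: z = 0.0205 + -0.2597i, |z|^2 = 0.0679
Iter 6: z = 0.0170 + -0.2647i, |z|^2 = 0.0703
Iter 7: z = 0.0142 + -0.2630i, |z|^2 = 0.0694
Iter 8: z = 0.0150 + -0.2615i, |z|^2 = 0.0686
Iter 9: z = 0.0158 + -0.2619i, |z|^2 = 0.0688
Iter 10: z = 0.0157 + -0.2623i, |z|^2 = 0.0690
Iter 11: z = 0.0154 + -0.2622i, |z|^2 = 0.0690
Iter 12: z = 0.0155 + -0.2621i, |z|^2 = 0.0689
Iter 13: z = 0.0155 + -0.2621i, |z|^2 = 0.0689
Iter 14: z = 0.0155 + -0.2621i, |z|^2 = 0.0690
Iter 15: z = 0.0155 + -0.2621i, |z|^2 = 0.0690
Iter 16: z = 0.0155 + -0.2621i, |z|^2 = 0.0690
Iter 17: z = 0.0155 + -0.2621i, |z|^2 = 0.0690
Iter 18: z = 0.0155 + -0.2621i, |z|^2 = 0.0690
Iter 19: z = 0.0155 + -0.2621i, |z|^2 = 0.0690
Iter 20: z = 0.0155 + -0.2621i, |z|^2 = 0.0690
Iter 21: z = 0.0155 + -0.2621i, |z|^2 = 0.0690
Did not escape in 22 iterations → in set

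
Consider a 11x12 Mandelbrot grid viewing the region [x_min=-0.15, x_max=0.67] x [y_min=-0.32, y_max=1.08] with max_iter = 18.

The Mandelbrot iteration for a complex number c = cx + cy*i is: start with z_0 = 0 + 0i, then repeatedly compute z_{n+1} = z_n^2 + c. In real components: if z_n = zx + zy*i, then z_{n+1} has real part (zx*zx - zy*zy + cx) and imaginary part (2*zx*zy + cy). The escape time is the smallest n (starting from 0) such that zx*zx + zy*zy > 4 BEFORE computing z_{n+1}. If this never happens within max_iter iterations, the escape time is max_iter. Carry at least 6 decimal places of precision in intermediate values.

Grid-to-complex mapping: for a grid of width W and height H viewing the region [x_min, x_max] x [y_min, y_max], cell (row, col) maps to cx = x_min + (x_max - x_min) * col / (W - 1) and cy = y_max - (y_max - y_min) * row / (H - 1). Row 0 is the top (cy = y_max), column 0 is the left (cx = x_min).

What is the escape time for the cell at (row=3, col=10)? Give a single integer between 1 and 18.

Answer: 3

Derivation:
z_0 = 0 + 0i, c = 0.6700 + 0.6982i
Iter 1: z = 0.6700 + 0.6982i, |z|^2 = 0.9364
Iter 2: z = 0.6314 + 1.6337i, |z|^2 = 3.0678
Iter 3: z = -1.6004 + 2.7614i, |z|^2 = 10.1867
Escaped at iteration 3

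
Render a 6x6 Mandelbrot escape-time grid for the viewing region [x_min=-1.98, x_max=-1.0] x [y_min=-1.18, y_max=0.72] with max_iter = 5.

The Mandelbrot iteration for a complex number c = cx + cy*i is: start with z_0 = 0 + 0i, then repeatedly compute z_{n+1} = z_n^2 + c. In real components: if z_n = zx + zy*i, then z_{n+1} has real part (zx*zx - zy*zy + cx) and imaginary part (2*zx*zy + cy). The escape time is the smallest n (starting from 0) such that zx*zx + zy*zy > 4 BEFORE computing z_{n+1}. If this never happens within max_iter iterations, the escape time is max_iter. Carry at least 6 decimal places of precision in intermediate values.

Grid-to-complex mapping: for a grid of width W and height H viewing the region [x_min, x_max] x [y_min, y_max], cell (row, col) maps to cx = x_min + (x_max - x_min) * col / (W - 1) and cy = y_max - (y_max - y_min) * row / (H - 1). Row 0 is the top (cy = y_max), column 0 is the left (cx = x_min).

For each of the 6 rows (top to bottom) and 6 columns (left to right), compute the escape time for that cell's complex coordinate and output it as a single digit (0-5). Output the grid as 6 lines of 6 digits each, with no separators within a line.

Answer: 123334
134555
555555
133455
123333
112223

Derivation:
(row=0, col=0): c = -1.9800 + 0.7200i → escape time 1
(row=0, col=1): c = -1.7840 + 0.7200i → escape time 2
(row=0, col=2): c = -1.5880 + 0.7200i → escape time 3
(row=0, col=3): c = -1.3920 + 0.7200i → escape time 3
(row=0, col=4): c = -1.1960 + 0.7200i → escape time 3
(row=0, col=5): c = -1.0000 + 0.7200i → escape time 4
(row=1, col=0): c = -1.9800 + 0.3400i → escape time 1
(row=1, col=1): c = -1.7840 + 0.3400i → escape time 3
(row=1, col=2): c = -1.5880 + 0.3400i → escape time 4
(row=1, col=3): c = -1.3920 + 0.3400i → escape time 5
(row=1, col=4): c = -1.1960 + 0.3400i → escape time 5
(row=1, col=5): c = -1.0000 + 0.3400i → escape time 5
(row=2, col=0): c = -1.9800 + -0.0400i → escape time 5
(row=2, col=1): c = -1.7840 + -0.0400i → escape time 5
(row=2, col=2): c = -1.5880 + -0.0400i → escape time 5
(row=2, col=3): c = -1.3920 + -0.0400i → escape time 5
(row=2, col=4): c = -1.1960 + -0.0400i → escape time 5
(row=2, col=5): c = -1.0000 + -0.0400i → escape time 5
(row=3, col=0): c = -1.9800 + -0.4200i → escape time 1
(row=3, col=1): c = -1.7840 + -0.4200i → escape time 3
(row=3, col=2): c = -1.5880 + -0.4200i → escape time 3
(row=3, col=3): c = -1.3920 + -0.4200i → escape time 4
(row=3, col=4): c = -1.1960 + -0.4200i → escape time 5
(row=3, col=5): c = -1.0000 + -0.4200i → escape time 5
(row=4, col=0): c = -1.9800 + -0.8000i → escape time 1
(row=4, col=1): c = -1.7840 + -0.8000i → escape time 2
(row=4, col=2): c = -1.5880 + -0.8000i → escape time 3
(row=4, col=3): c = -1.3920 + -0.8000i → escape time 3
(row=4, col=4): c = -1.1960 + -0.8000i → escape time 3
(row=4, col=5): c = -1.0000 + -0.8000i → escape time 3
(row=5, col=0): c = -1.9800 + -1.1800i → escape time 1
(row=5, col=1): c = -1.7840 + -1.1800i → escape time 1
(row=5, col=2): c = -1.5880 + -1.1800i → escape time 2
(row=5, col=3): c = -1.3920 + -1.1800i → escape time 2
(row=5, col=4): c = -1.1960 + -1.1800i → escape time 2
(row=5, col=5): c = -1.0000 + -1.1800i → escape time 3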